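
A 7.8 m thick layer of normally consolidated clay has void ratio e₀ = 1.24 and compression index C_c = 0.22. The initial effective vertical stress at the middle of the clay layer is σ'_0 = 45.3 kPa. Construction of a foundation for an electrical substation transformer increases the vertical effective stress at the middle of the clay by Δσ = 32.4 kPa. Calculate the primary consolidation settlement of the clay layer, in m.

Final effective stress: σ'_f = σ'_0 + Δσ = 45.3 + 32.4 = 77.7 kPa.
Normally consolidated clay, so the full stress increment lies on the virgin compression line:
S_c = C_c·H/(1+e₀)·log₁₀(σ'_f/σ'_0) = 0.22×7.8/(1+1.24)×log₁₀(77.7/45.3)
    = 0.76607 × 0.23432 = 0.1795 m

S_c ≈ 0.18 m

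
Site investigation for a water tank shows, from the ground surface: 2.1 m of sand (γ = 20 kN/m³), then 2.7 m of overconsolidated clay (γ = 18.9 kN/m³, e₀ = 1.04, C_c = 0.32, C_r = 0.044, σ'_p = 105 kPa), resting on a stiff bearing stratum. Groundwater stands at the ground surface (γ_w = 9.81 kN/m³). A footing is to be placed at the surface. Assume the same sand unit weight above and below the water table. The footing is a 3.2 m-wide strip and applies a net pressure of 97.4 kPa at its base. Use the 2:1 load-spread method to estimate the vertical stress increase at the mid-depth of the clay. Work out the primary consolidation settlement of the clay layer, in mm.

Mid-depth of clay below the ground surface: z = 2.1 + 2.7/2 = 3.45 m.
Total vertical stress at mid-clay: σ_v = 20×2.1 + 18.9×1.35 = 67.515 kPa.
Pore pressure: u = 9.81×(3.45 − 0) = 33.845 kPa.
Initial effective stress: σ'_0 = σ_v − u = 67.515 − 33.845 = 33.67 kPa.
Stress increase at mid-clay by the 2:1 spreading method:
Δσ = qB/(B+z) = 97.4×3.2/(3.2+3.45) = 46.869 kPa
Final effective stress: σ'_f = 33.67 + 46.869 = 80.539 kPa.
σ'_f = 80.539 ≤ σ'_p = 105 kPa, so the clay remains overconsolidated and only the recompression index applies:
S_c = C_r·H/(1+e₀)·log₁₀(σ'_f/σ'_0) = 0.044×2.7/2.04×log₁₀(80.539/33.67)
    = 0.058234 × 0.37876 = 0.02206 m

S_c ≈ 22.1 mm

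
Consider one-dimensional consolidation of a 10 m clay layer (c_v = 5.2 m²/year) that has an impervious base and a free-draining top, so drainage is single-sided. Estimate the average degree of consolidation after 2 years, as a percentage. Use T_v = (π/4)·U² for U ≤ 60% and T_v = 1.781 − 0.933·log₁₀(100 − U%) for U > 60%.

Drainage path length: H_d = H = 10 m (single drainage).
T_v = c_v·t/H_d² = 5.2×2/10² = 0.104.
T_v = 0.104 corresponds to the U ≤ 60% branch:
U = √(4T_v/π) = 0.3639

U ≈ 36.4 %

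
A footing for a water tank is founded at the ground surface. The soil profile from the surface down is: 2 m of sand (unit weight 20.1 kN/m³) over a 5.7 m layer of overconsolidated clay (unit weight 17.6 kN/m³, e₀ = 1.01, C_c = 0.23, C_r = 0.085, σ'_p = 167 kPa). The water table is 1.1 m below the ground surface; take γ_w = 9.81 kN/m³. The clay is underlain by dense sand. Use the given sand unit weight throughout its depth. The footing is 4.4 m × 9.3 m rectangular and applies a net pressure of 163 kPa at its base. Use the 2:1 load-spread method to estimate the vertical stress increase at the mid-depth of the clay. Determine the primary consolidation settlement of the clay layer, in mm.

S_c ≈ 70 mm

Mid-depth of clay below the ground surface: z = 2 + 5.7/2 = 4.85 m.
Total vertical stress at mid-clay: σ_v = 20.1×2 + 17.6×2.85 = 90.36 kPa.
Pore pressure: u = 9.81×(4.85 − 1.1) = 36.788 kPa.
Initial effective stress: σ'_0 = σ_v − u = 90.36 − 36.788 = 53.572 kPa.
Stress increase at mid-clay by the 2:1 spreading method:
Δσ = qBL/((B+z)(L+z)) = 163×4.4×9.3/((4.4+4.85)(9.3+4.85)) = 50.959 kPa
Final effective stress: σ'_f = 53.572 + 50.959 = 104.53 kPa.
σ'_f = 104.53 ≤ σ'_p = 167 kPa, so the clay remains overconsolidated and only the recompression index applies:
S_c = C_r·H/(1+e₀)·log₁₀(σ'_f/σ'_0) = 0.085×5.7/2.01×log₁₀(104.53/53.572)
    = 0.24104 × 0.2903 = 0.06997 m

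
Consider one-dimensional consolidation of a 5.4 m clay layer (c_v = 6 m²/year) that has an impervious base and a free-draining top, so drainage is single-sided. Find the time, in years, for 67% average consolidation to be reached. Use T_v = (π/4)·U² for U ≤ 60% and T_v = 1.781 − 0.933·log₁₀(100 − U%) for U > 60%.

Drainage path length: H_d = H = 5.4 m (single drainage).
U > 60%: T_v = 1.781 − 0.933·log₁₀(100 − 67) = 0.36423.
t = T_v·H_d²/c_v = 0.36423×5.4²/6 = 1.77 years.

t ≈ 1.77 years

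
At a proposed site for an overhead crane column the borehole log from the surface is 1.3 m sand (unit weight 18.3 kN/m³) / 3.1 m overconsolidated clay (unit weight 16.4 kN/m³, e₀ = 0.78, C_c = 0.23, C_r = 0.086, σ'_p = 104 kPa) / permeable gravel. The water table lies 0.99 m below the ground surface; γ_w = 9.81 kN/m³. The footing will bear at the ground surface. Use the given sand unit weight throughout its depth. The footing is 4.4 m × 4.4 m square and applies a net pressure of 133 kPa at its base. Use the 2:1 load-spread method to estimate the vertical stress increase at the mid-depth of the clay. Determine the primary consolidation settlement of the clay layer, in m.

Mid-depth of clay below the ground surface: z = 1.3 + 3.1/2 = 2.85 m.
Total vertical stress at mid-clay: σ_v = 18.3×1.3 + 16.4×1.55 = 49.21 kPa.
Pore pressure: u = 9.81×(2.85 − 0.99) = 18.247 kPa.
Initial effective stress: σ'_0 = σ_v − u = 49.21 − 18.247 = 30.963 kPa.
Stress increase at mid-clay by the 2:1 spreading method:
Δσ = qBL/((B+z)(L+z)) = 133×4.4×4.4/((4.4+2.85)(4.4+2.85)) = 48.987 kPa
Final effective stress: σ'_f = 30.963 + 48.987 = 79.95 kPa.
σ'_f = 79.95 ≤ σ'_p = 104 kPa, so the clay remains overconsolidated and only the recompression index applies:
S_c = C_r·H/(1+e₀)·log₁₀(σ'_f/σ'_0) = 0.086×3.1/1.78×log₁₀(79.95/30.963)
    = 0.14978 × 0.41198 = 0.06171 m

S_c ≈ 0.0617 m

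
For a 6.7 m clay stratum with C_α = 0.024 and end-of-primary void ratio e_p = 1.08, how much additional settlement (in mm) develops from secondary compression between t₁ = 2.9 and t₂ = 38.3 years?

S_s ≈ 86.6 mm

Secondary compression: S_s = C_α·H/(1+e_p)·log₁₀(t₂/t₁)
S_s = 0.024×6.7/(1+1.08)×log₁₀(38.3/2.9)
    = 0.07731 × 1.121 = 0.08665 m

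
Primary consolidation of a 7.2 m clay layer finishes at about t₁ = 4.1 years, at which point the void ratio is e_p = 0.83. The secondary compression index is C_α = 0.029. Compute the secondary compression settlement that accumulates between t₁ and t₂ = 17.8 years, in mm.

Secondary compression: S_s = C_α·H/(1+e_p)·log₁₀(t₂/t₁)
S_s = 0.029×7.2/(1+0.83)×log₁₀(17.8/4.1)
    = 0.1141 × 0.6376 = 0.07275 m

S_s ≈ 72.8 mm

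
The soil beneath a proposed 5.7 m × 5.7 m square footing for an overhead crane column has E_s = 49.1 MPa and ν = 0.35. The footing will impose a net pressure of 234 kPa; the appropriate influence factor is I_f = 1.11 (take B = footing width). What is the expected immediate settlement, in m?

S_e ≈ 0.0265 m

Immediate (elastic) settlement: S_e = q·B·(1−ν²)/E_s · I_f.
E_s = 49.1 MPa = 49100 kPa.
S_e = 234 × 5.7 × (1 − 0.35²) / 49100 × 1.11
    = 234 × 5.7 × 0.8775 / 49100 × 1.11
    = 0.02646 m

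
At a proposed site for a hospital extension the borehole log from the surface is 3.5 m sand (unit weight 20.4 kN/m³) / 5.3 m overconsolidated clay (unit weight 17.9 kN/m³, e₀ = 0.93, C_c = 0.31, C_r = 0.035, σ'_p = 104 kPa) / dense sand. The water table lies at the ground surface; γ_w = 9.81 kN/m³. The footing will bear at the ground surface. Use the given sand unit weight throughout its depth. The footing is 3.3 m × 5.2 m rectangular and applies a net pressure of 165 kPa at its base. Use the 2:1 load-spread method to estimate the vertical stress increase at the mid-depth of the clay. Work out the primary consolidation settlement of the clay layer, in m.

Mid-depth of clay below the ground surface: z = 3.5 + 5.3/2 = 6.15 m.
Total vertical stress at mid-clay: σ_v = 20.4×3.5 + 17.9×2.65 = 118.83 kPa.
Pore pressure: u = 9.81×(6.15 − 0) = 60.332 kPa.
Initial effective stress: σ'_0 = σ_v − u = 118.83 − 60.332 = 58.498 kPa.
Stress increase at mid-clay by the 2:1 spreading method:
Δσ = qBL/((B+z)(L+z)) = 165×3.3×5.2/((3.3+6.15)(5.2+6.15)) = 26.398 kPa
Final effective stress: σ'_f = 58.498 + 26.398 = 84.896 kPa.
σ'_f = 84.896 ≤ σ'_p = 104 kPa, so the clay remains overconsolidated and only the recompression index applies:
S_c = C_r·H/(1+e₀)·log₁₀(σ'_f/σ'_0) = 0.035×5.3/1.93×log₁₀(84.896/58.498)
    = 0.096114 × 0.16175 = 0.01555 m

S_c ≈ 0.0155 m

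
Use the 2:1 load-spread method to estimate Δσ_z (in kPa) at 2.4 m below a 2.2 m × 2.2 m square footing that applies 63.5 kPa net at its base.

Δσ_z ≈ 14.5 kPa

By the 2:1 method the load spreads at 1 horizontal : 2 vertical, so at depth z the loaded area has grown by z in each plan dimension:
Δσ = qBL/((B+z)(L+z)) = 63.5×2.2×2.2/((2.2+2.4)(2.2+2.4)) = 14.525 kPa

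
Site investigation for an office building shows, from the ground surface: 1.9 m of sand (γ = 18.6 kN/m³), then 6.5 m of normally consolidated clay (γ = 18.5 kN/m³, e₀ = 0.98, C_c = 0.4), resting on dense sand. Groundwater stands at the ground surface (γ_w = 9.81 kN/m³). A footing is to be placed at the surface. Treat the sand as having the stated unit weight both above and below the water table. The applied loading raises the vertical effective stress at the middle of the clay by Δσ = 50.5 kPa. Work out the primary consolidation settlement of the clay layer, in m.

Mid-depth of clay below the ground surface: z = 1.9 + 6.5/2 = 5.15 m.
Total vertical stress at mid-clay: σ_v = 18.6×1.9 + 18.5×3.25 = 95.465 kPa.
Pore pressure: u = 9.81×(5.15 − 0) = 50.522 kPa.
Initial effective stress: σ'_0 = σ_v − u = 95.465 − 50.522 = 44.943 kPa.
Final effective stress: σ'_f = σ'_0 + Δσ = 44.943 + 50.5 = 95.443 kPa.
Normally consolidated clay, so the full stress increment lies on the virgin compression line:
S_c = C_c·H/(1+e₀)·log₁₀(σ'_f/σ'_0) = 0.4×6.5/(1+0.98)×log₁₀(95.443/44.943)
    = 1.3131 × 0.32708 = 0.4295 m

S_c ≈ 0.429 m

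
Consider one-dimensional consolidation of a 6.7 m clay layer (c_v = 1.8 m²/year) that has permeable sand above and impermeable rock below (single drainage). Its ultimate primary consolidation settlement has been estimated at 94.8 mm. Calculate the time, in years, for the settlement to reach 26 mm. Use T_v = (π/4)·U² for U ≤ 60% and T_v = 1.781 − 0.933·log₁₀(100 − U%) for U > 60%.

t ≈ 1.47 years

Drainage path length: H_d = H = 6.7 m (single drainage).
U = S(t)/S_ult = 26/94.8 = 0.2743.
U ≤ 60%: T_v = (π/4)·U² = (π/4)×0.27426² = 0.059077.
t = T_v·H_d²/c_v = 0.059077×6.7²/1.8 = 1.473 years.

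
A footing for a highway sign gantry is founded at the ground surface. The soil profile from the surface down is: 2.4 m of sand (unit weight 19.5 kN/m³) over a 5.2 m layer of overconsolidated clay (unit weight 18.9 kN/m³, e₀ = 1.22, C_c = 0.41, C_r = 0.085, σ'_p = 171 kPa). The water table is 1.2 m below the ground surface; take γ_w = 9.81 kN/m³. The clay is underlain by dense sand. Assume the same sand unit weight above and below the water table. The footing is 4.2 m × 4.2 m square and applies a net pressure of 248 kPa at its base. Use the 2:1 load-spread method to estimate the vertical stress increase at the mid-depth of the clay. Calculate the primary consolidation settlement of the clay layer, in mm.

Mid-depth of clay below the ground surface: z = 2.4 + 5.2/2 = 5 m.
Total vertical stress at mid-clay: σ_v = 19.5×2.4 + 18.9×2.6 = 95.94 kPa.
Pore pressure: u = 9.81×(5 − 1.2) = 37.278 kPa.
Initial effective stress: σ'_0 = σ_v − u = 95.94 − 37.278 = 58.662 kPa.
Stress increase at mid-clay by the 2:1 spreading method:
Δσ = qBL/((B+z)(L+z)) = 248×4.2×4.2/((4.2+5)(4.2+5)) = 51.686 kPa
Final effective stress: σ'_f = 58.662 + 51.686 = 110.35 kPa.
σ'_f = 110.35 ≤ σ'_p = 171 kPa, so the clay remains overconsolidated and only the recompression index applies:
S_c = C_r·H/(1+e₀)·log₁₀(σ'_f/σ'_0) = 0.085×5.2/2.22×log₁₀(110.35/58.662)
    = 0.1991 × 0.27442 = 0.05464 m

S_c ≈ 54.6 mm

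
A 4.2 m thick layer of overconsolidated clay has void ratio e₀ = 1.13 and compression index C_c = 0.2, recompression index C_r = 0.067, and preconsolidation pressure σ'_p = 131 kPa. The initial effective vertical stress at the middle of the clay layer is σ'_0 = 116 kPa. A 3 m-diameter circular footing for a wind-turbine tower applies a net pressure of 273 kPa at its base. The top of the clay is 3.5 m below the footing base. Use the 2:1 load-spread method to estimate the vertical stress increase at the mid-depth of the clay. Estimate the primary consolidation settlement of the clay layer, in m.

Mid-depth of clay below the footing base: z = 3.5 + 4.2/2 = 5.6 m.
Stress increase at mid-clay by the 2:1 spreading method:
Δσ ≈ qD²/(D+z)² = 273×3²/(3+5.6)² = 33.221 kPa
Final effective stress: σ'_f = 116 + 33.221 = 149.22 kPa.
σ'_f = 149.22 > σ'_p = 131 kPa, so the stress path crosses the preconsolidation pressure — recompression up to σ'_p, then virgin compression beyond:
S_c = H/(1+e₀)·[C_r·log₁₀(σ'_p/σ'_0) + C_c·log₁₀(σ'_f/σ'_p)]
    = 4.2/2.13 × [0.067×log₁₀(131/116) + 0.2×log₁₀(149.22/131)]
    = 1.9718 × [0.0035385 + 0.011311] = 0.02928 m

S_c ≈ 0.0293 m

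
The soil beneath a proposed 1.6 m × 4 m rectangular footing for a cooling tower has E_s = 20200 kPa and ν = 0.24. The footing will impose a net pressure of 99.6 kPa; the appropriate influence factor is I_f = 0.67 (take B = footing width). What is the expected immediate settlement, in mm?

S_e ≈ 4.98 mm

Immediate (elastic) settlement: S_e = q·B·(1−ν²)/E_s · I_f.
S_e = 99.6 × 1.6 × (1 − 0.24²) / 20200 × 0.67
    = 99.6 × 1.6 × 0.9424 / 20200 × 0.67
    = 0.004981 m = 4.981 mm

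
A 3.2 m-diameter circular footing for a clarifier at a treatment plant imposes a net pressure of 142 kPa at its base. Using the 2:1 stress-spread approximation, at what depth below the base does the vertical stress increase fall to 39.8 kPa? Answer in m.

2:1 spreading — at depth z the loaded area has grown by z in each plan dimension:
qD²/(D+z)² = Δσ_z ⇒ z = D(√(q/Δσ_z) − 1) = 3.2×(√(142/39.8) − 1) = 2.844 m

z ≈ 2.84 m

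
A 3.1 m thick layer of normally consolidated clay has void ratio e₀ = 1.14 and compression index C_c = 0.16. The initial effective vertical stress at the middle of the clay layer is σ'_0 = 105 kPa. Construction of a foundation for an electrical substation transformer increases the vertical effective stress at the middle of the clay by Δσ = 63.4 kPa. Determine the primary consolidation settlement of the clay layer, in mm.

S_c ≈ 47.5 mm

Final effective stress: σ'_f = σ'_0 + Δσ = 105 + 63.4 = 168.4 kPa.
Normally consolidated clay, so the full stress increment lies on the virgin compression line:
S_c = C_c·H/(1+e₀)·log₁₀(σ'_f/σ'_0) = 0.16×3.1/(1+1.14)×log₁₀(168.4/105)
    = 0.23178 × 0.20515 = 0.04755 m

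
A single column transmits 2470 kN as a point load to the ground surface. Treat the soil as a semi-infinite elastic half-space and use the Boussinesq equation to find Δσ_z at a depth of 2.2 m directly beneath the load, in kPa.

Δσ_z ≈ 244 kPa

Boussinesq vertical stress below a point load on an elastic half-space:
Δσ_z = 3P/(2πz²) · [1 + (r/z)²]^(−5/2)
r/z = 0/2.2 = 0; [1+(r/z)²]^(−5/2) = 1.
Δσ_z = 3×2470/(2π×2.2²) × 1 = 243.66 × 1 = 243.7 kPa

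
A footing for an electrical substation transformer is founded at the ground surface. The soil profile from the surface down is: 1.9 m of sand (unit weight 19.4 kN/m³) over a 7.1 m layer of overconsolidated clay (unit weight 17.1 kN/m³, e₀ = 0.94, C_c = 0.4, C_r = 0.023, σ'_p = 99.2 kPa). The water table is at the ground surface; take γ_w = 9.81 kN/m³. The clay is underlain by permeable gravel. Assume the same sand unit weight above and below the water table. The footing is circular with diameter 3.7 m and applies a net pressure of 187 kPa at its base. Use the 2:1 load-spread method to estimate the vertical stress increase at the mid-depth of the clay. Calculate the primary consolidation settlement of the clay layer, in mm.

Mid-depth of clay below the ground surface: z = 1.9 + 7.1/2 = 5.45 m.
Total vertical stress at mid-clay: σ_v = 19.4×1.9 + 17.1×3.55 = 97.565 kPa.
Pore pressure: u = 9.81×(5.45 − 0) = 53.465 kPa.
Initial effective stress: σ'_0 = σ_v − u = 97.565 − 53.465 = 44.1 kPa.
Stress increase at mid-clay by the 2:1 spreading method:
Δσ ≈ qD²/(D+z)² = 187×3.7²/(3.7+5.45)² = 30.578 kPa
Final effective stress: σ'_f = 44.1 + 30.578 = 74.678 kPa.
σ'_f = 74.678 ≤ σ'_p = 99.2 kPa, so the clay remains overconsolidated and only the recompression index applies:
S_c = C_r·H/(1+e₀)·log₁₀(σ'_f/σ'_0) = 0.023×7.1/1.94×log₁₀(74.678/44.1)
    = 0.084175 × 0.22875 = 0.01926 m

S_c ≈ 19.3 mm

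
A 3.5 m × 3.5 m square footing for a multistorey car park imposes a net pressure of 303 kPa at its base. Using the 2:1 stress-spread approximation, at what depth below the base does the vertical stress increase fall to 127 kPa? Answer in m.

2:1 spreading — at depth z the loaded area has grown by z in each plan dimension:
qB²/(B+z)² = Δσ_z ⇒ z = B(√(q/Δσ_z) − 1) = 3.5×(√(303/127) − 1) = 1.906 m

z ≈ 1.91 m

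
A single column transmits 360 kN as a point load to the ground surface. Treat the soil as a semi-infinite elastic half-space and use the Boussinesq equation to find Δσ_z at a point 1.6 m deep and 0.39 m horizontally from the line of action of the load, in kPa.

Boussinesq vertical stress below a point load on an elastic half-space:
Δσ_z = 3P/(2πz²) · [1 + (r/z)²]^(−5/2)
r/z = 0.39/1.6 = 0.24375; [1+(r/z)²]^(−5/2) = 0.86564.
Δσ_z = 3×360/(2π×1.6²) × 0.86564 = 67.143 × 0.86564 = 58.12 kPa

Δσ_z ≈ 58.1 kPa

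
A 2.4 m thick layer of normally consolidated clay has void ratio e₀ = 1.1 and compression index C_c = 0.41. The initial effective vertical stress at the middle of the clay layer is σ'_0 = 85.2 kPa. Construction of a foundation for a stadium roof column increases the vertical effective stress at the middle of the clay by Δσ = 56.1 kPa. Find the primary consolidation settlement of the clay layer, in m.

S_c ≈ 0.103 m

Final effective stress: σ'_f = σ'_0 + Δσ = 85.2 + 56.1 = 141.3 kPa.
Normally consolidated clay, so the full stress increment lies on the virgin compression line:
S_c = C_c·H/(1+e₀)·log₁₀(σ'_f/σ'_0) = 0.41×2.4/(1+1.1)×log₁₀(141.3/85.2)
    = 0.46857 × 0.2197 = 0.1029 m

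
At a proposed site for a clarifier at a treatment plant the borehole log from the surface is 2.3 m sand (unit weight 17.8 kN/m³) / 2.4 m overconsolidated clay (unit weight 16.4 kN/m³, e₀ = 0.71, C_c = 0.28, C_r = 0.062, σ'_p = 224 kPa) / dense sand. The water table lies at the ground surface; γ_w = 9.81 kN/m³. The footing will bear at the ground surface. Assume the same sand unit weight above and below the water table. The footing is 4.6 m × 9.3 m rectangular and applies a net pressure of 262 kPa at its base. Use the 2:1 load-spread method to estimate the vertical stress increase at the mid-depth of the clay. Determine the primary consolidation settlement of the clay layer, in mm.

Mid-depth of clay below the ground surface: z = 2.3 + 2.4/2 = 3.5 m.
Total vertical stress at mid-clay: σ_v = 17.8×2.3 + 16.4×1.2 = 60.62 kPa.
Pore pressure: u = 9.81×(3.5 − 0) = 34.335 kPa.
Initial effective stress: σ'_0 = σ_v − u = 60.62 − 34.335 = 26.285 kPa.
Stress increase at mid-clay by the 2:1 spreading method:
Δσ = qBL/((B+z)(L+z)) = 262×4.6×9.3/((4.6+3.5)(9.3+3.5)) = 108.11 kPa
Final effective stress: σ'_f = 26.285 + 108.11 = 134.4 kPa.
σ'_f = 134.4 ≤ σ'_p = 224 kPa, so the clay remains overconsolidated and only the recompression index applies:
S_c = C_r·H/(1+e₀)·log₁₀(σ'_f/σ'_0) = 0.062×2.4/1.71×log₁₀(134.4/26.285)
    = 0.087017 × 0.70869 = 0.06167 m

S_c ≈ 61.7 mm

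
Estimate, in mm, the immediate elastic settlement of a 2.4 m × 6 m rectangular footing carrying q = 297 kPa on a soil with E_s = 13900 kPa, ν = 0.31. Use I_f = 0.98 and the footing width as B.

Immediate (elastic) settlement: S_e = q·B·(1−ν²)/E_s · I_f.
S_e = 297 × 2.4 × (1 − 0.31²) / 13900 × 0.98
    = 297 × 2.4 × 0.9039 / 13900 × 0.98
    = 0.04543 m = 45.43 mm

S_e ≈ 45.4 mm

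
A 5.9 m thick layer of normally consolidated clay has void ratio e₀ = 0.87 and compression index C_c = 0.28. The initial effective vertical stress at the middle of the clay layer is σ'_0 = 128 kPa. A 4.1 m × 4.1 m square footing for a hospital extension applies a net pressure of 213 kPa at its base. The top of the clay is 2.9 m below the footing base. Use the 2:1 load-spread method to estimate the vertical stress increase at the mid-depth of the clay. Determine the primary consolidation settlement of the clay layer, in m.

S_c ≈ 0.0955 m

Mid-depth of clay below the footing base: z = 2.9 + 5.9/2 = 5.85 m.
Stress increase at mid-clay by the 2:1 spreading method:
Δσ = qBL/((B+z)(L+z)) = 213×4.1×4.1/((4.1+5.85)(4.1+5.85)) = 36.166 kPa
Final effective stress: σ'_f = σ'_0 + Δσ = 128 + 36.166 = 164.17 kPa.
Normally consolidated clay, so the full stress increment lies on the virgin compression line:
S_c = C_c·H/(1+e₀)·log₁₀(σ'_f/σ'_0) = 0.28×5.9/(1+0.87)×log₁₀(164.17/128)
    = 0.88342 × 0.10808 = 0.09548 m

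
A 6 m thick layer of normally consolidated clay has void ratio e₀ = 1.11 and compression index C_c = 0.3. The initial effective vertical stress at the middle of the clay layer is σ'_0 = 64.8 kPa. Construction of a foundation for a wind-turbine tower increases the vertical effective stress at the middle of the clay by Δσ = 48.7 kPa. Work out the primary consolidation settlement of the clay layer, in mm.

S_c ≈ 208 mm

Final effective stress: σ'_f = σ'_0 + Δσ = 64.8 + 48.7 = 113.5 kPa.
Normally consolidated clay, so the full stress increment lies on the virgin compression line:
S_c = C_c·H/(1+e₀)·log₁₀(σ'_f/σ'_0) = 0.3×6/(1+1.11)×log₁₀(113.5/64.8)
    = 0.85308 × 0.24342 = 0.2077 m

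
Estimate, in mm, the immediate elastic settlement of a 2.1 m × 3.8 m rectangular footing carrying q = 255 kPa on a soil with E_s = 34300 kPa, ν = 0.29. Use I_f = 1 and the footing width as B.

S_e ≈ 14.3 mm

Immediate (elastic) settlement: S_e = q·B·(1−ν²)/E_s · I_f.
S_e = 255 × 2.1 × (1 − 0.29²) / 34300 × 1
    = 255 × 2.1 × 0.9159 / 34300 × 1
    = 0.0143 m = 14.3 mm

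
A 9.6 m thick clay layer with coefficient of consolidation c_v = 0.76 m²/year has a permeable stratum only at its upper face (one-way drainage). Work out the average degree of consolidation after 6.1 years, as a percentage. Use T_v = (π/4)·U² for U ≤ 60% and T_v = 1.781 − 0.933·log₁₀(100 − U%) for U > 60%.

U ≈ 25.3 %

Drainage path length: H_d = H = 9.6 m (single drainage).
T_v = c_v·t/H_d² = 0.76×6.1/9.6² = 0.050304.
T_v = 0.050304 corresponds to the U ≤ 60% branch:
U = √(4T_v/π) = 0.2531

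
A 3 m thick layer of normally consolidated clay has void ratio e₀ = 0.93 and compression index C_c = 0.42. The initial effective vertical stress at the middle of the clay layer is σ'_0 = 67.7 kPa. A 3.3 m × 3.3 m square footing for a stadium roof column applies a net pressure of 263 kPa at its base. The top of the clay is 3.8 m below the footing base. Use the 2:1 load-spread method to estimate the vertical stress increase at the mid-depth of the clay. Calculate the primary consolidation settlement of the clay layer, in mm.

S_c ≈ 128 mm

Mid-depth of clay below the footing base: z = 3.8 + 3/2 = 5.3 m.
Stress increase at mid-clay by the 2:1 spreading method:
Δσ = qBL/((B+z)(L+z)) = 263×3.3×3.3/((3.3+5.3)(3.3+5.3)) = 38.725 kPa
Final effective stress: σ'_f = σ'_0 + Δσ = 67.7 + 38.725 = 106.43 kPa.
Normally consolidated clay, so the full stress increment lies on the virgin compression line:
S_c = C_c·H/(1+e₀)·log₁₀(σ'_f/σ'_0) = 0.42×3/(1+0.93)×log₁₀(106.43/67.7)
    = 0.65285 × 0.19648 = 0.1283 m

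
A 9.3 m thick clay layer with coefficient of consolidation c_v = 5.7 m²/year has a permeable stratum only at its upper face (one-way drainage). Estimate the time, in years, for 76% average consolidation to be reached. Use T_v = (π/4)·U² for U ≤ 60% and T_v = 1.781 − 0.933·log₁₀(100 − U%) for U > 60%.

t ≈ 7.48 years

Drainage path length: H_d = H = 9.3 m (single drainage).
U > 60%: T_v = 1.781 − 0.933·log₁₀(100 − 76) = 0.49326.
t = T_v·H_d²/c_v = 0.49326×9.3²/5.7 = 7.485 years.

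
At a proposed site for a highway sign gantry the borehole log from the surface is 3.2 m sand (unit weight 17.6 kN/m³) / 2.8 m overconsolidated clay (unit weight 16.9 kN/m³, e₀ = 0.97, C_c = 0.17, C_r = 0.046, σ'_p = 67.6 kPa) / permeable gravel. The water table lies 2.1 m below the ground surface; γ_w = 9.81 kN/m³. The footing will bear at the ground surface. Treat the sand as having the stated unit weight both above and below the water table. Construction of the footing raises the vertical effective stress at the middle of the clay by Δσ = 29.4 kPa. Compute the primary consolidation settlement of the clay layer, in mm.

S_c ≈ 29.5 mm

Mid-depth of clay below the ground surface: z = 3.2 + 2.8/2 = 4.6 m.
Total vertical stress at mid-clay: σ_v = 17.6×3.2 + 16.9×1.4 = 79.98 kPa.
Pore pressure: u = 9.81×(4.6 − 2.1) = 24.525 kPa.
Initial effective stress: σ'_0 = σ_v − u = 79.98 − 24.525 = 55.455 kPa.
Final effective stress: σ'_f = 55.455 + 29.4 = 84.855 kPa.
σ'_f = 84.855 > σ'_p = 67.6 kPa, so the stress path crosses the preconsolidation pressure — recompression up to σ'_p, then virgin compression beyond:
S_c = H/(1+e₀)·[C_r·log₁₀(σ'_p/σ'_0) + C_c·log₁₀(σ'_f/σ'_p)]
    = 2.8/1.97 × [0.046×log₁₀(67.6/55.455) + 0.17×log₁₀(84.855/67.6)]
    = 1.4213 × [0.0039563 + 0.016784] = 0.02948 m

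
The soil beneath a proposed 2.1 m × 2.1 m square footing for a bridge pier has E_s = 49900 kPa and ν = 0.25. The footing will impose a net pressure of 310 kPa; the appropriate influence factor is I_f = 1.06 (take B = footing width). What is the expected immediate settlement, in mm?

S_e ≈ 13 mm

Immediate (elastic) settlement: S_e = q·B·(1−ν²)/E_s · I_f.
S_e = 310 × 2.1 × (1 − 0.25²) / 49900 × 1.06
    = 310 × 2.1 × 0.9375 / 49900 × 1.06
    = 0.01296 m = 12.96 mm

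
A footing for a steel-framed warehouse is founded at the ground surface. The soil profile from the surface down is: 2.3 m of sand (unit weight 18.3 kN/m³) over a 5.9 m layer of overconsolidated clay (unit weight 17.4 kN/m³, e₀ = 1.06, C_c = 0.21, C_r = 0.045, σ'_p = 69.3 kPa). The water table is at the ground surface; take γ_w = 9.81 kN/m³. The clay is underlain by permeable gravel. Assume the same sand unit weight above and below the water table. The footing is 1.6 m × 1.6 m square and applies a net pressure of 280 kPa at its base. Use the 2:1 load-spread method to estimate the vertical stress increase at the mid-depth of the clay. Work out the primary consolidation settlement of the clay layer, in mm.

Mid-depth of clay below the ground surface: z = 2.3 + 5.9/2 = 5.25 m.
Total vertical stress at mid-clay: σ_v = 18.3×2.3 + 17.4×2.95 = 93.42 kPa.
Pore pressure: u = 9.81×(5.25 − 0) = 51.503 kPa.
Initial effective stress: σ'_0 = σ_v − u = 93.42 − 51.503 = 41.917 kPa.
Stress increase at mid-clay by the 2:1 spreading method:
Δσ = qBL/((B+z)(L+z)) = 280×1.6×1.6/((1.6+5.25)(1.6+5.25)) = 15.276 kPa
Final effective stress: σ'_f = 41.917 + 15.276 = 57.193 kPa.
σ'_f = 57.193 ≤ σ'_p = 69.3 kPa, so the clay remains overconsolidated and only the recompression index applies:
S_c = C_r·H/(1+e₀)·log₁₀(σ'_f/σ'_0) = 0.045×5.9/2.06×log₁₀(57.193/41.917)
    = 0.12888 × 0.13495 = 0.01739 m

S_c ≈ 17.4 mm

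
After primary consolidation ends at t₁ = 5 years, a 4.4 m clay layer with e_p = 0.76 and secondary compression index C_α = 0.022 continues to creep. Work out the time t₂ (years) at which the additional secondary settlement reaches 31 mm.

S_s = C_α·H/(1+e_p)·log₁₀(t₂/t₁) ⇒ log₁₀(t₂/t₁) = S_s·(1+e_p)/(C_α·H).
log₁₀(t₂/t₁) = 0.031 × (1+0.76) / (0.022×4.4) = 0.5636
t₂ = t₁ × 10^0.5636 = 5 × 3.661 = 18.31 years

t₂ ≈ 18.3 years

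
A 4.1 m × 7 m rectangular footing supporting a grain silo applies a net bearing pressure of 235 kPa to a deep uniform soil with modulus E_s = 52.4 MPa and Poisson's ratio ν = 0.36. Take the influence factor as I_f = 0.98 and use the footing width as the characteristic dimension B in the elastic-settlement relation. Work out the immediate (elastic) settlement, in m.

Immediate (elastic) settlement: S_e = q·B·(1−ν²)/E_s · I_f.
E_s = 52.4 MPa = 52400 kPa.
S_e = 235 × 4.1 × (1 − 0.36²) / 52400 × 0.98
    = 235 × 4.1 × 0.8704 / 52400 × 0.98
    = 0.01568 m

S_e ≈ 0.0157 m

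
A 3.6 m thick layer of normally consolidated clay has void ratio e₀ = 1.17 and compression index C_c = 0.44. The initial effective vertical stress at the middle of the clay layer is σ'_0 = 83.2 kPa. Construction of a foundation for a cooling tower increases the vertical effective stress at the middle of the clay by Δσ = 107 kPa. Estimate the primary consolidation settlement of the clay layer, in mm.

Final effective stress: σ'_f = σ'_0 + Δσ = 83.2 + 107 = 190.2 kPa.
Normally consolidated clay, so the full stress increment lies on the virgin compression line:
S_c = C_c·H/(1+e₀)·log₁₀(σ'_f/σ'_0) = 0.44×3.6/(1+1.17)×log₁₀(190.2/83.2)
    = 0.72995 × 0.35909 = 0.2621 m

S_c ≈ 262 mm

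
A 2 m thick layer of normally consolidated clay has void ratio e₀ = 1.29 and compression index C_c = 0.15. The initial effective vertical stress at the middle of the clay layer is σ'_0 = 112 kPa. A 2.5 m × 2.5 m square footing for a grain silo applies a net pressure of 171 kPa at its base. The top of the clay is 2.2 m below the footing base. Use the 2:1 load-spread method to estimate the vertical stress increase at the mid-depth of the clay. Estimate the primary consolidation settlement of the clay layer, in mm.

Mid-depth of clay below the footing base: z = 2.2 + 2/2 = 3.2 m.
Stress increase at mid-clay by the 2:1 spreading method:
Δσ = qBL/((B+z)(L+z)) = 171×2.5×2.5/((2.5+3.2)(2.5+3.2)) = 32.895 kPa
Final effective stress: σ'_f = σ'_0 + Δσ = 112 + 32.895 = 144.9 kPa.
Normally consolidated clay, so the full stress increment lies on the virgin compression line:
S_c = C_c·H/(1+e₀)·log₁₀(σ'_f/σ'_0) = 0.15×2/(1+1.29)×log₁₀(144.9/112)
    = 0.131 × 0.11185 = 0.01465 m

S_c ≈ 14.7 mm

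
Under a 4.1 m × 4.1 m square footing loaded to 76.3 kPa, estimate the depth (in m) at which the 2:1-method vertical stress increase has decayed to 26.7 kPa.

2:1 spreading — at depth z the loaded area has grown by z in each plan dimension:
qB²/(B+z)² = Δσ_z ⇒ z = B(√(q/Δσ_z) − 1) = 4.1×(√(76.3/26.7) − 1) = 2.831 m

z ≈ 2.83 m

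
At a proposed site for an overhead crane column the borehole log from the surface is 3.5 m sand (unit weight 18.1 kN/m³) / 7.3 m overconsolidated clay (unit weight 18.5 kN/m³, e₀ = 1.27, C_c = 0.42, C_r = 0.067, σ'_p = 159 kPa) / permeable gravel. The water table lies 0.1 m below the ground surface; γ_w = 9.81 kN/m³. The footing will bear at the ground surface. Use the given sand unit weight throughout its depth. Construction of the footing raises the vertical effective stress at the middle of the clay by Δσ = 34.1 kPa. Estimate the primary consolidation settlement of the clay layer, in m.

S_c ≈ 0.0412 m

Mid-depth of clay below the ground surface: z = 3.5 + 7.3/2 = 7.15 m.
Total vertical stress at mid-clay: σ_v = 18.1×3.5 + 18.5×3.65 = 130.88 kPa.
Pore pressure: u = 9.81×(7.15 − 0.1) = 69.16 kPa.
Initial effective stress: σ'_0 = σ_v − u = 130.88 − 69.16 = 61.72 kPa.
Final effective stress: σ'_f = 61.72 + 34.1 = 95.82 kPa.
σ'_f = 95.82 ≤ σ'_p = 159 kPa, so the clay remains overconsolidated and only the recompression index applies:
S_c = C_r·H/(1+e₀)·log₁₀(σ'_f/σ'_0) = 0.067×7.3/2.27×log₁₀(95.82/61.72)
    = 0.21547 × 0.19103 = 0.04116 m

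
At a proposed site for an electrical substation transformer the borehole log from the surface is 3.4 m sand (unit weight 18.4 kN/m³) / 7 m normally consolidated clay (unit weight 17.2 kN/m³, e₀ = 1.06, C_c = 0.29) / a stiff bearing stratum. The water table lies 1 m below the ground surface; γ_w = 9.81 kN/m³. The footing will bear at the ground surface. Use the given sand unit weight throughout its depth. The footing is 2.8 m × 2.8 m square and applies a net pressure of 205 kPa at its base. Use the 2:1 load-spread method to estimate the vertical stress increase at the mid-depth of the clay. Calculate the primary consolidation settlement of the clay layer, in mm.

S_c ≈ 100 mm

Mid-depth of clay below the ground surface: z = 3.4 + 7/2 = 6.9 m.
Total vertical stress at mid-clay: σ_v = 18.4×3.4 + 17.2×3.5 = 122.76 kPa.
Pore pressure: u = 9.81×(6.9 − 1) = 57.879 kPa.
Initial effective stress: σ'_0 = σ_v − u = 122.76 − 57.879 = 64.881 kPa.
Stress increase at mid-clay by the 2:1 spreading method:
Δσ = qBL/((B+z)(L+z)) = 205×2.8×2.8/((2.8+6.9)(2.8+6.9)) = 17.082 kPa
Final effective stress: σ'_f = σ'_0 + Δσ = 64.881 + 17.082 = 81.963 kPa.
Normally consolidated clay, so the full stress increment lies on the virgin compression line:
S_c = C_c·H/(1+e₀)·log₁₀(σ'_f/σ'_0) = 0.29×7/(1+1.06)×log₁₀(81.963/64.881)
    = 0.98544 × 0.1015 = 0.1 m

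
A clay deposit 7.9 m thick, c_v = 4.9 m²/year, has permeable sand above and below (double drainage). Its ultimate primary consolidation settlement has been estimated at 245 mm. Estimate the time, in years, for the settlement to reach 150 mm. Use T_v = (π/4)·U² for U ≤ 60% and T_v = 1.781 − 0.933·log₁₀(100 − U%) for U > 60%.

t ≈ 0.952 years

Drainage path length: H_d = H/2 = 3.95 m (double drainage).
U = S(t)/S_ult = 150/245 = 0.6122.
U > 60%: T_v = 1.781 − 0.933·log₁₀(100 − 61.224) = 0.29888.
t = T_v·H_d²/c_v = 0.29888×3.95²/4.9 = 0.9517 years.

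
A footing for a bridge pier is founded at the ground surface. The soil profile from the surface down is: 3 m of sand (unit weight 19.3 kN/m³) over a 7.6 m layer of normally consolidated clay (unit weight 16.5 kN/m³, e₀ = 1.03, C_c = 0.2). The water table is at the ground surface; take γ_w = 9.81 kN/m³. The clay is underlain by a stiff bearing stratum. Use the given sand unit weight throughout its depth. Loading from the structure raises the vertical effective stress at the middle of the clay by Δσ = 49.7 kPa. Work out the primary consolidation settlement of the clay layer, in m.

Mid-depth of clay below the ground surface: z = 3 + 7.6/2 = 6.8 m.
Total vertical stress at mid-clay: σ_v = 19.3×3 + 16.5×3.8 = 120.6 kPa.
Pore pressure: u = 9.81×(6.8 − 0) = 66.708 kPa.
Initial effective stress: σ'_0 = σ_v − u = 120.6 − 66.708 = 53.892 kPa.
Final effective stress: σ'_f = σ'_0 + Δσ = 53.892 + 49.7 = 103.59 kPa.
Normally consolidated clay, so the full stress increment lies on the virgin compression line:
S_c = C_c·H/(1+e₀)·log₁₀(σ'_f/σ'_0) = 0.2×7.6/(1+1.03)×log₁₀(103.59/53.892)
    = 0.74877 × 0.28379 = 0.2125 m

S_c ≈ 0.212 m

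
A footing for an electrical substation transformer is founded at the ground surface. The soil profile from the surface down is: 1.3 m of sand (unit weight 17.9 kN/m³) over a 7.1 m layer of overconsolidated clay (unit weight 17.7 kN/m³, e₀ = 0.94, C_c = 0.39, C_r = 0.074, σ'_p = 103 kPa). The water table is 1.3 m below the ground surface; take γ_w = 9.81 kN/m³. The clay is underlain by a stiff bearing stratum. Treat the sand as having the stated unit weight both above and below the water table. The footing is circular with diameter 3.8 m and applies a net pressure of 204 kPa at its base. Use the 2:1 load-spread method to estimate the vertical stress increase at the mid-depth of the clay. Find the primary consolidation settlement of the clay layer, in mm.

Mid-depth of clay below the ground surface: z = 1.3 + 7.1/2 = 4.85 m.
Total vertical stress at mid-clay: σ_v = 17.9×1.3 + 17.7×3.55 = 86.105 kPa.
Pore pressure: u = 9.81×(4.85 − 1.3) = 34.825 kPa.
Initial effective stress: σ'_0 = σ_v − u = 86.105 − 34.825 = 51.28 kPa.
Stress increase at mid-clay by the 2:1 spreading method:
Δσ ≈ qD²/(D+z)² = 204×3.8²/(3.8+4.85)² = 39.37 kPa
Final effective stress: σ'_f = 51.28 + 39.37 = 90.65 kPa.
σ'_f = 90.65 ≤ σ'_p = 103 kPa, so the clay remains overconsolidated and only the recompression index applies:
S_c = C_r·H/(1+e₀)·log₁₀(σ'_f/σ'_0) = 0.074×7.1/1.94×log₁₀(90.65/51.28)
    = 0.27083 × 0.24742 = 0.06701 m

S_c ≈ 67 mm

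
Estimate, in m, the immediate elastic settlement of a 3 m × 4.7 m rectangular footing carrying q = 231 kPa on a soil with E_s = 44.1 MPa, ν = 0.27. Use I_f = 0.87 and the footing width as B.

Immediate (elastic) settlement: S_e = q·B·(1−ν²)/E_s · I_f.
E_s = 44.1 MPa = 44100 kPa.
S_e = 231 × 3 × (1 − 0.27²) / 44100 × 0.87
    = 231 × 3 × 0.9271 / 44100 × 0.87
    = 0.01267 m

S_e ≈ 0.0127 m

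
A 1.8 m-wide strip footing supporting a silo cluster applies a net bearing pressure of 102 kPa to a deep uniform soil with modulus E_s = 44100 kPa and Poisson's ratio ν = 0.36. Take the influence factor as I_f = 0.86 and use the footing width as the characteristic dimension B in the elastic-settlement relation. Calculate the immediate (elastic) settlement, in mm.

Immediate (elastic) settlement: S_e = q·B·(1−ν²)/E_s · I_f.
S_e = 102 × 1.8 × (1 − 0.36²) / 44100 × 0.86
    = 102 × 1.8 × 0.8704 / 44100 × 0.86
    = 0.003116 m = 3.116 mm

S_e ≈ 3.12 mm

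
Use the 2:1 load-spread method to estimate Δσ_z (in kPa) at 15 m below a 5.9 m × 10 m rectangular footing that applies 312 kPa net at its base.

Δσ_z ≈ 35.2 kPa

By the 2:1 method the load spreads at 1 horizontal : 2 vertical, so at depth z the loaded area has grown by z in each plan dimension:
Δσ = qBL/((B+z)(L+z)) = 312×5.9×10/((5.9+15)(10+15)) = 35.231 kPa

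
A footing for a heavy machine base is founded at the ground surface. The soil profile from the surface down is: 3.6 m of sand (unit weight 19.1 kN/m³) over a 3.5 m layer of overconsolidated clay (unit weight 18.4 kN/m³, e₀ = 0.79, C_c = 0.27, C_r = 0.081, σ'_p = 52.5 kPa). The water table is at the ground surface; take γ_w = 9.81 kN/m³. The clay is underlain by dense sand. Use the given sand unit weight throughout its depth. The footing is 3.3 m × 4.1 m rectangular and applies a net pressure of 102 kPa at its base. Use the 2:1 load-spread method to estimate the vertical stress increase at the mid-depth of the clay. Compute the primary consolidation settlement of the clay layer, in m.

Mid-depth of clay below the ground surface: z = 3.6 + 3.5/2 = 5.35 m.
Total vertical stress at mid-clay: σ_v = 19.1×3.6 + 18.4×1.75 = 100.96 kPa.
Pore pressure: u = 9.81×(5.35 − 0) = 52.483 kPa.
Initial effective stress: σ'_0 = σ_v − u = 100.96 − 52.483 = 48.477 kPa.
Stress increase at mid-clay by the 2:1 spreading method:
Δσ = qBL/((B+z)(L+z)) = 102×3.3×4.1/((3.3+5.35)(4.1+5.35)) = 16.883 kPa
Final effective stress: σ'_f = 48.477 + 16.883 = 65.36 kPa.
σ'_f = 65.36 > σ'_p = 52.5 kPa, so the stress path crosses the preconsolidation pressure — recompression up to σ'_p, then virgin compression beyond:
S_c = H/(1+e₀)·[C_r·log₁₀(σ'_p/σ'_0) + C_c·log₁₀(σ'_f/σ'_p)]
    = 3.5/1.79 × [0.081×log₁₀(52.5/48.477) + 0.27×log₁₀(65.36/52.5)]
    = 1.9553 × [0.0028045 + 0.025691] = 0.05572 m

S_c ≈ 0.0557 m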